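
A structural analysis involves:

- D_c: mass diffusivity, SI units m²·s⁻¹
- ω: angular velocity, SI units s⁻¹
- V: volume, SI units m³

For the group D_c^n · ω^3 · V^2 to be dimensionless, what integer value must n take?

Balance the L exponent: (2)·n from D_c, plus 3·(0) + 2·(3) = 6 from the rest, must sum to zero.
2n + 6 = 0, so n = -3.

-3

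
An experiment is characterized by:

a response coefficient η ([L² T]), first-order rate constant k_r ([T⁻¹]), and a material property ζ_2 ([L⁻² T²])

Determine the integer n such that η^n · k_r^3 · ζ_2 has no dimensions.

1

Balance the L exponent: (2)·n from η, plus 3·(0) + (-2) = -2 from the rest, must sum to zero.
2n − 2 = 0, so n = 1.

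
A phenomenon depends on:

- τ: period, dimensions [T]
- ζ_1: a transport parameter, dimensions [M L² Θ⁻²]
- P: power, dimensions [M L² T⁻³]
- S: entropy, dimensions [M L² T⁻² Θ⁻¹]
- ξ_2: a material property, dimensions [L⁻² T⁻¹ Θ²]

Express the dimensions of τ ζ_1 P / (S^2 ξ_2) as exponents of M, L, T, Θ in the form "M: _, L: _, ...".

M: 0, L: 2, T: 3, Θ: -2

Collect each base-dimension exponent across the product:
  M: (0) + (1) + (1) − 2·(1) − (0) = 0
  L: (0) + (2) + (2) − 2·(2) − (-2) = 2
  T: (1) + (0) + (-3) − 2·(-2) − (-1) = 3
  Θ: (0) + (-2) + (0) − 2·(-1) − (2) = -2
So the dimensions are [L² T³ Θ⁻²].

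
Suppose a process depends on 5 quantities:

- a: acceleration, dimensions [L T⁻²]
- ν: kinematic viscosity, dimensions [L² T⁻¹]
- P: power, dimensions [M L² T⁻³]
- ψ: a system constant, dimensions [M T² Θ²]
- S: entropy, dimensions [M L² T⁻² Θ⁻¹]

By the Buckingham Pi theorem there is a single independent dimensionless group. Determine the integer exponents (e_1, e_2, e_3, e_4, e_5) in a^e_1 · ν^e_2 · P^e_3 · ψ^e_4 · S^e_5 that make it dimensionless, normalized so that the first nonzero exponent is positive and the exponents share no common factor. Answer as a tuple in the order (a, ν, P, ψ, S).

M: e_1·(0) + e_2·(0) + e_3·(1) + e_4·(1) + e_5·(1) = 0
L: e_1·(1) + e_2·(2) + e_3·(2) + e_4·(0) + e_5·(2) = 0
T: e_1·(-2) + e_2·(-1) + e_3·(-3) + e_4·(2) + e_5·(-2) = 0
Θ: e_1·(0) + e_2·(0) + e_3·(0) + e_4·(2) + e_5·(-1) = 0
Solving this homogeneous linear system for the smallest-integer solution (first nonzero entry positive) gives (4, -1, -3, 1, 2).

(4, -1, -3, 1, 2)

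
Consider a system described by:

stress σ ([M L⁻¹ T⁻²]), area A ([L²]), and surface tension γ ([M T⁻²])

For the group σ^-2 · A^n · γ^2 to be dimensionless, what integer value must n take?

Balance the L exponent: (2)·n from A, plus −2·(-1) + 2·(0) = 2 from the rest, must sum to zero.
2n + 2 = 0, so n = -1.

-1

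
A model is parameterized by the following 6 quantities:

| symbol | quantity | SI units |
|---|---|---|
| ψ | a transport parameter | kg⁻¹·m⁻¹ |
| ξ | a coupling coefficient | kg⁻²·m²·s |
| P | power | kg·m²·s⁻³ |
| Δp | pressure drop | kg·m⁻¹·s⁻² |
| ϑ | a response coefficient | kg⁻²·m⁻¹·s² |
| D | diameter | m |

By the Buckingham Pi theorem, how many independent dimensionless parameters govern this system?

There are 6 variables and 3 base dimensions (M, L, T).
The dimension matrix has rank 3.
Independent dimensionless groups: 6 − 3 = 3.

3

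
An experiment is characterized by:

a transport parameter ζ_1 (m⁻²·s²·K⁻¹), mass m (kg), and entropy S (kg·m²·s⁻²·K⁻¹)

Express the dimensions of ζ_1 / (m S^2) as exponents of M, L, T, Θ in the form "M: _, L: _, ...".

Collect each base-dimension exponent across the product:
  M: (0) − (1) − 2·(1) = -3
  L: (-2) − (0) − 2·(2) = -6
  T: (2) − (0) − 2·(-2) = 6
  Θ: (-1) − (0) − 2·(-1) = 1
So the dimensions are [M⁻³ L⁻⁶ T⁶ Θ].

M: -3, L: -6, T: 6, Θ: 1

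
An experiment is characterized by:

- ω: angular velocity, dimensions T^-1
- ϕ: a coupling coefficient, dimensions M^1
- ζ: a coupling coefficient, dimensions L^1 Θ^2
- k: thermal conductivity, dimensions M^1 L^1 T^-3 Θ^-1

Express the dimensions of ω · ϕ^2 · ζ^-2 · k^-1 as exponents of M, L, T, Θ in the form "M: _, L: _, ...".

M: 1, L: -3, T: 2, Θ: -3

Collect each base-dimension exponent across the product:
  M: (0) + 2·(1) − 2·(0) − (1) = 1
  L: (0) + 2·(0) − 2·(1) − (1) = -3
  T: (-1) + 2·(0) − 2·(0) − (-3) = 2
  Θ: (0) + 2·(0) − 2·(2) − (-1) = -3
So the dimensions are [M L⁻³ T² Θ⁻³].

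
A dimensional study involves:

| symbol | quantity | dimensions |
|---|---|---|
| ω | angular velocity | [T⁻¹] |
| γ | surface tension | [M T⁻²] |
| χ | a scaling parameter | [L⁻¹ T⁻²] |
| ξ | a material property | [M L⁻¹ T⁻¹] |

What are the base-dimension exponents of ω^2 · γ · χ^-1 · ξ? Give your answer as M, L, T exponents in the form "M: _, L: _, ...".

Collect each base-dimension exponent across the product:
  M: 2·(0) + (1) − (0) + (1) = 2
  L: 2·(0) + (0) − (-1) + (-1) = 0
  T: 2·(-1) + (-2) − (-2) + (-1) = -3
So the dimensions are [M² T⁻³].

M: 2, L: 0, T: -3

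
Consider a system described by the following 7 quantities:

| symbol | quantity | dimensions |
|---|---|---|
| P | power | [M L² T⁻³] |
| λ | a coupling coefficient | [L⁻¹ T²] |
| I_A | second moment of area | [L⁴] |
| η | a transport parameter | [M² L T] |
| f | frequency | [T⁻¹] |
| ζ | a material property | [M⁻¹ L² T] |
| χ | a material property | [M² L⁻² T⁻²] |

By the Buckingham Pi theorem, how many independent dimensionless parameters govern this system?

4

There are 7 variables and 3 base dimensions (M, L, T).
The dimension matrix has rank 3.
Independent dimensionless groups: 7 − 3 = 4.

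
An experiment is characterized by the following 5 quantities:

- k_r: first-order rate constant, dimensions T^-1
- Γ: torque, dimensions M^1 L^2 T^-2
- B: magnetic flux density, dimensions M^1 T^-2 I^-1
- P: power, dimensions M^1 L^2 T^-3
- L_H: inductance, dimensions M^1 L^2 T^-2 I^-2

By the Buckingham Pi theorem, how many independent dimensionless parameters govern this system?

1

There are 5 variables and 4 base dimensions (M, L, T, I).
The dimension matrix has rank 4.
Independent dimensionless groups: 5 − 4 = 1.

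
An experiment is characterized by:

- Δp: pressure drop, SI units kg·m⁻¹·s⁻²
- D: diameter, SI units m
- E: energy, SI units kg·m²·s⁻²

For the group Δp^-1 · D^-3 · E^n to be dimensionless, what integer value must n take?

Balance the M exponent: (1)·n from E, plus −(1) − 3·(0) = -1 from the rest, must sum to zero.
n − 1 = 0, so n = 1.

1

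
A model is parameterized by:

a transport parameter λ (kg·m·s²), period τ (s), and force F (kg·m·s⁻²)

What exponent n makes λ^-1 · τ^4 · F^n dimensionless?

1

Balance the M exponent: (1)·n from F, plus −(1) + 4·(0) = -1 from the rest, must sum to zero.
n − 1 = 0, so n = 1.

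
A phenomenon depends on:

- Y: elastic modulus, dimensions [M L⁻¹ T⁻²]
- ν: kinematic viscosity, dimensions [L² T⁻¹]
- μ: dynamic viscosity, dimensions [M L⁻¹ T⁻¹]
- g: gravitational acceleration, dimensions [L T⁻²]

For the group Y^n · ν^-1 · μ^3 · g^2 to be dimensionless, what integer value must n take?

-3

Balance the M exponent: (1)·n from Y, plus −(0) + 3·(1) + 2·(0) = 3 from the rest, must sum to zero.
n + 3 = 0, so n = -3.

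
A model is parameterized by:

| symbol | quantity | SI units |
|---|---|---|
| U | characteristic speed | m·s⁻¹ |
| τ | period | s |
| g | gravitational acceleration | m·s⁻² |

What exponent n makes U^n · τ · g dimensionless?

-1

Balance the L exponent: (1)·n from U, plus (0) + (1) = 1 from the rest, must sum to zero.
n + 1 = 0, so n = -1.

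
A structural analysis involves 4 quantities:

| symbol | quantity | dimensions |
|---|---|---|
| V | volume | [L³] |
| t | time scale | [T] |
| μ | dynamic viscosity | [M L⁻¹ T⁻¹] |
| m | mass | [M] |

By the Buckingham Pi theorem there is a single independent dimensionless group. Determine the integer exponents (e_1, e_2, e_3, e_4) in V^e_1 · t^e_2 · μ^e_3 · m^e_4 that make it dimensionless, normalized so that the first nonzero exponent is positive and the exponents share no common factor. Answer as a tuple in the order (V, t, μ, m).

(1, 3, 3, -3)

M: e_1·(0) + e_2·(0) + e_3·(1) + e_4·(1) = 0
L: e_1·(3) + e_2·(0) + e_3·(-1) + e_4·(0) = 0
T: e_1·(0) + e_2·(1) + e_3·(-1) + e_4·(0) = 0
Solving this homogeneous linear system for the smallest-integer solution (first nonzero entry positive) gives (1, 3, 3, -3).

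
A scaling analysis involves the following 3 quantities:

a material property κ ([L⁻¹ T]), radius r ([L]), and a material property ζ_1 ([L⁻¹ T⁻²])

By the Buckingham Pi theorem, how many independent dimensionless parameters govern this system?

1

There are 3 variables and 2 base dimensions (L, T).
The dimension matrix has rank 2.
Independent dimensionless groups: 3 − 2 = 1.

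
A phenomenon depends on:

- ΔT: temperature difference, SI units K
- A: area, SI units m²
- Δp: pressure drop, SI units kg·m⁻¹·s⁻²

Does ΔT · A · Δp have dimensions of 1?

Sum the exponent of each base dimension across the product:
  M: [ΔT]_M + [A]_M + [Δp]_M = (0) + (0) + (1) = 1
  L: [ΔT]_L + [A]_L + [Δp]_L = (0) + (2) + (-1) = 1
  T: [ΔT]_T + [A]_T + [Δp]_T = (0) + (0) + (-2) = -2
  Θ: [ΔT]_Θ + [A]_Θ + [Δp]_Θ = (1) + (0) + (0) = 1
Net dimensions [M L T⁻² Θ] ≠ [1] — not dimensionless.

no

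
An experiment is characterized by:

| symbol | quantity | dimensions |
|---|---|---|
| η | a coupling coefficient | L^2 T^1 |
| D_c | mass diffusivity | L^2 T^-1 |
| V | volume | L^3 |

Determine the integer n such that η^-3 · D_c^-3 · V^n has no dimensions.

Balance the L exponent: (3)·n from V, plus −3·(2) − 3·(2) = -12 from the rest, must sum to zero.
3n − 12 = 0, so n = 4.

4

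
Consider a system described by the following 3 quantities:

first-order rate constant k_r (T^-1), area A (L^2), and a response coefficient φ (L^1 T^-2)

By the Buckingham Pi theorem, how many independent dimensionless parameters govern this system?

There are 3 variables and 2 base dimensions (L, T).
The dimension matrix has rank 2.
Independent dimensionless groups: 3 − 2 = 1.

1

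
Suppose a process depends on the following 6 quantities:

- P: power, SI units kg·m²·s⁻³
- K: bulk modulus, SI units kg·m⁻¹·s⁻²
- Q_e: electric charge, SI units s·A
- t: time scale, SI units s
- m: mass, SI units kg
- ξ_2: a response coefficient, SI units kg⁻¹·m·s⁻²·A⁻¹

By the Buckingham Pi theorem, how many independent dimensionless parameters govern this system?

2

There are 6 variables and 4 base dimensions (M, L, T, I).
The dimension matrix has rank 4.
Independent dimensionless groups: 6 − 4 = 2.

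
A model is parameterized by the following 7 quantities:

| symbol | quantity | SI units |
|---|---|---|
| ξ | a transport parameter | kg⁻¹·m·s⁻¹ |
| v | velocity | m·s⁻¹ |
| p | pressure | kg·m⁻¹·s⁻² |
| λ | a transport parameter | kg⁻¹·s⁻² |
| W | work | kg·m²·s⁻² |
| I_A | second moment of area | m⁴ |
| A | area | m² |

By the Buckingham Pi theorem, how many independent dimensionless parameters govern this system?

4

There are 7 variables and 3 base dimensions (M, L, T).
The dimension matrix has rank 3.
Independent dimensionless groups: 7 − 3 = 4.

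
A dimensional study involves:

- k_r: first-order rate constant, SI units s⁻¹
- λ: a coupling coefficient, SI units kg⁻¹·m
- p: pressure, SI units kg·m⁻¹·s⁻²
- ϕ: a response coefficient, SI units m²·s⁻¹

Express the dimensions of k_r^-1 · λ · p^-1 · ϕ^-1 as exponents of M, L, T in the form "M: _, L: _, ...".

M: -2, L: 0, T: 4

Collect each base-dimension exponent across the product:
  M: −(0) + (-1) − (1) − (0) = -2
  L: −(0) + (1) − (-1) − (2) = 0
  T: −(-1) + (0) − (-2) − (-1) = 4
So the dimensions are [M⁻² T⁴].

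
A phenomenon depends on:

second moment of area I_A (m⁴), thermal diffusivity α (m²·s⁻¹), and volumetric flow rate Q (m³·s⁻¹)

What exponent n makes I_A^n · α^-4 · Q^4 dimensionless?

-1

Balance the L exponent: (4)·n from I_A, plus −4·(2) + 4·(3) = 4 from the rest, must sum to zero.
4n + 4 = 0, so n = -1.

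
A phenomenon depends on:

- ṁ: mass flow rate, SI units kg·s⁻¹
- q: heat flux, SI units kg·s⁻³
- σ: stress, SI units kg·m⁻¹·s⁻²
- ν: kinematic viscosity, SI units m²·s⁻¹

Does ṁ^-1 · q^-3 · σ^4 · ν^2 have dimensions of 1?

yes

Sum the exponent of each base dimension across the product:
  M: −[ṁ]_M − 3·[q]_M + 4·[σ]_M + 2·[ν]_M = −(1) − 3·(1) + 4·(1) + 2·(0) = 0
  L: −[ṁ]_L − 3·[q]_L + 4·[σ]_L + 2·[ν]_L = −(0) − 3·(0) + 4·(-1) + 2·(2) = 0
  T: −[ṁ]_T − 3·[q]_T + 4·[σ]_T + 2·[ν]_T = −(-1) − 3·(-3) + 4·(-2) + 2·(-1) = 0
All base exponents vanish — dimensionless.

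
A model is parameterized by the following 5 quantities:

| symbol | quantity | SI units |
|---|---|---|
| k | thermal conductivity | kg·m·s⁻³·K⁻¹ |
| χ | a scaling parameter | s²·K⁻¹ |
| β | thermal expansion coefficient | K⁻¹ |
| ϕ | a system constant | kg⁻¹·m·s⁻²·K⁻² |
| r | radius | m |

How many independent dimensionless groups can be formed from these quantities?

There are 5 variables and 4 base dimensions (M, L, T, Θ).
The dimension matrix has rank 4.
Independent dimensionless groups: 5 − 4 = 1.

1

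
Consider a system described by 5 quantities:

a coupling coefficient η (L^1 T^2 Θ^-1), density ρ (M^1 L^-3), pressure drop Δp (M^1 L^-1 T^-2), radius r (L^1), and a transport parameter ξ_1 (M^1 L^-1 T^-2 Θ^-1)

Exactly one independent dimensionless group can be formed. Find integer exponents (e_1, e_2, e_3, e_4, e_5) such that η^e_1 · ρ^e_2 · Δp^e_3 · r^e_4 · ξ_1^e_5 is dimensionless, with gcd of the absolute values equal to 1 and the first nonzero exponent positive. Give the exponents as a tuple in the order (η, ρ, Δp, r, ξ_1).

(1, -1, 2, -3, -1)

M: e_1·(0) + e_2·(1) + e_3·(1) + e_4·(0) + e_5·(1) = 0
L: e_1·(1) + e_2·(-3) + e_3·(-1) + e_4·(1) + e_5·(-1) = 0
T: e_1·(2) + e_2·(0) + e_3·(-2) + e_4·(0) + e_5·(-2) = 0
Θ: e_1·(-1) + e_2·(0) + e_3·(0) + e_4·(0) + e_5·(-1) = 0
Solving this homogeneous linear system for the smallest-integer solution (first nonzero entry positive) gives (1, -1, 2, -3, -1).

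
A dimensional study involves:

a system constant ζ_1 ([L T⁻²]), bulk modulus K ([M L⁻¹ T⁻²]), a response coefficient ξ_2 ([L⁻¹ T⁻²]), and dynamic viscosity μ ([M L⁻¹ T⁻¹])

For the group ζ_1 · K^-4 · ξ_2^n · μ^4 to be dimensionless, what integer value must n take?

1

Balance the L exponent: (-1)·n from ξ_2, plus (1) − 4·(-1) + 4·(-1) = 1 from the rest, must sum to zero.
−n + 1 = 0, so n = 1.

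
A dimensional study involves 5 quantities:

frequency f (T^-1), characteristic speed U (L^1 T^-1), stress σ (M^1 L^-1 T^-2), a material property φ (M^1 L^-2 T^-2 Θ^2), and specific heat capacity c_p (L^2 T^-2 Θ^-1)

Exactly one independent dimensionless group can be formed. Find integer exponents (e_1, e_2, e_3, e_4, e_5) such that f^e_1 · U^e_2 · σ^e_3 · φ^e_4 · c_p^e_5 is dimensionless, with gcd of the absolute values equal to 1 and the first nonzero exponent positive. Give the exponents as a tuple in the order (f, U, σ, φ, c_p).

(1, 3, 1, -1, -2)

M: e_1·(0) + e_2·(0) + e_3·(1) + e_4·(1) + e_5·(0) = 0
L: e_1·(0) + e_2·(1) + e_3·(-1) + e_4·(-2) + e_5·(2) = 0
T: e_1·(-1) + e_2·(-1) + e_3·(-2) + e_4·(-2) + e_5·(-2) = 0
Θ: e_1·(0) + e_2·(0) + e_3·(0) + e_4·(2) + e_5·(-1) = 0
Solving this homogeneous linear system for the smallest-integer solution (first nonzero entry positive) gives (1, 3, 1, -1, -2).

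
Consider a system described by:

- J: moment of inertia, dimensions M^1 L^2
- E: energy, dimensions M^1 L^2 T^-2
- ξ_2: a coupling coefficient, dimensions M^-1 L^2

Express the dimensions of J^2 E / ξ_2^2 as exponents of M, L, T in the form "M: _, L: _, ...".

Collect each base-dimension exponent across the product:
  M: 2·(1) + (1) − 2·(-1) = 5
  L: 2·(2) + (2) − 2·(2) = 2
  T: 2·(0) + (-2) − 2·(0) = -2
So the dimensions are [M⁵ L² T⁻²].

M: 5, L: 2, T: -2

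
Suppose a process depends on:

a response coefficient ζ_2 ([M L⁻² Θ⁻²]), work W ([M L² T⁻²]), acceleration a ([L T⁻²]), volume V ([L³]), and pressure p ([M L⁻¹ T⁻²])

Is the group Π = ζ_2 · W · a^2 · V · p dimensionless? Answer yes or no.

no

Sum the exponent of each base dimension across the product:
  M: [ζ_2]_M + [W]_M + 2·[a]_M + [V]_M + [p]_M = (1) + (1) + 2·(0) + (0) + (1) = 3
  L: [ζ_2]_L + [W]_L + 2·[a]_L + [V]_L + [p]_L = (-2) + (2) + 2·(1) + (3) + (-1) = 4
  T: [ζ_2]_T + [W]_T + 2·[a]_T + [V]_T + [p]_T = (0) + (-2) + 2·(-2) + (0) + (-2) = -8
  Θ: [ζ_2]_Θ + [W]_Θ + 2·[a]_Θ + [V]_Θ + [p]_Θ = (-2) + (0) + 2·(0) + (0) + (0) = -2
Net dimensions [M³ L⁴ T⁻⁸ Θ⁻²] ≠ [1] — not dimensionless.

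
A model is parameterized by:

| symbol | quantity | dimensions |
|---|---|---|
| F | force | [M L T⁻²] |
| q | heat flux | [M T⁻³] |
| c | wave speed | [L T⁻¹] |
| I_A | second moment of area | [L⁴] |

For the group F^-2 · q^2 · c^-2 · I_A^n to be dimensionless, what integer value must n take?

1

Balance the L exponent: (4)·n from I_A, plus −2·(1) + 2·(0) − 2·(1) = -4 from the rest, must sum to zero.
4n − 4 = 0, so n = 1.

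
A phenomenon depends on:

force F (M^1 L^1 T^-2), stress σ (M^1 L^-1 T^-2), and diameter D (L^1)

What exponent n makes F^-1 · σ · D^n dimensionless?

Balance the L exponent: (1)·n from D, plus −(1) + (-1) = -2 from the rest, must sum to zero.
n − 2 = 0, so n = 2.

2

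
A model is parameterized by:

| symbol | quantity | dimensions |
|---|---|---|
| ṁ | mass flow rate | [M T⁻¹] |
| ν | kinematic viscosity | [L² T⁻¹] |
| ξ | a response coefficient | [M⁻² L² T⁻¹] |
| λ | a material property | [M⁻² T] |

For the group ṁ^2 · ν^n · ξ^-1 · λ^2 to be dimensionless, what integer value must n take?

1

Balance the L exponent: (2)·n from ν, plus 2·(0) − (2) + 2·(0) = -2 from the rest, must sum to zero.
2n − 2 = 0, so n = 1.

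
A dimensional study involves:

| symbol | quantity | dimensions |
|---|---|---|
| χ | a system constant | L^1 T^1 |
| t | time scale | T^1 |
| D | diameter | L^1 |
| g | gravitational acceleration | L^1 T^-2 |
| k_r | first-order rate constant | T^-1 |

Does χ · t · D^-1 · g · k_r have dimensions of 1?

no

Sum the exponent of each base dimension across the product:
  L: [χ]_L + [t]_L − [D]_L + [g]_L + [k_r]_L = (1) + (0) − (1) + (1) + (0) = 1
  T: [χ]_T + [t]_T − [D]_T + [g]_T + [k_r]_T = (1) + (1) − (0) + (-2) + (-1) = -1
Net dimensions [L T⁻¹] ≠ [1] — not dimensionless.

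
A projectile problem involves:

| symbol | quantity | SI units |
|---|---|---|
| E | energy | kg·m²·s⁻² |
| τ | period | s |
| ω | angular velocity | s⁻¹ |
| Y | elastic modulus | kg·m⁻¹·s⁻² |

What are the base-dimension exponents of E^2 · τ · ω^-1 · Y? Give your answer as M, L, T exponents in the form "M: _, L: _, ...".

M: 3, L: 3, T: -4

Collect each base-dimension exponent across the product:
  M: 2·(1) + (0) − (0) + (1) = 3
  L: 2·(2) + (0) − (0) + (-1) = 3
  T: 2·(-2) + (1) − (-1) + (-2) = -4
So the dimensions are [M³ L³ T⁻⁴].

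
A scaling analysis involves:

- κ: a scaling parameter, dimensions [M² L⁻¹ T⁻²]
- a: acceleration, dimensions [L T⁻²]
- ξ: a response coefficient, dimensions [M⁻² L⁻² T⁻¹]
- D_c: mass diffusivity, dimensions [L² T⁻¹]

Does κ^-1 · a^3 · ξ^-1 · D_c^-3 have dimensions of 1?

Sum the exponent of each base dimension across the product:
  M: −[κ]_M + 3·[a]_M − [ξ]_M − 3·[D_c]_M = −(2) + 3·(0) − (-2) − 3·(0) = 0
  L: −[κ]_L + 3·[a]_L − [ξ]_L − 3·[D_c]_L = −(-1) + 3·(1) − (-2) − 3·(2) = 0
  T: −[κ]_T + 3·[a]_T − [ξ]_T − 3·[D_c]_T = −(-2) + 3·(-2) − (-1) − 3·(-1) = 0
All base exponents vanish — dimensionless.

yes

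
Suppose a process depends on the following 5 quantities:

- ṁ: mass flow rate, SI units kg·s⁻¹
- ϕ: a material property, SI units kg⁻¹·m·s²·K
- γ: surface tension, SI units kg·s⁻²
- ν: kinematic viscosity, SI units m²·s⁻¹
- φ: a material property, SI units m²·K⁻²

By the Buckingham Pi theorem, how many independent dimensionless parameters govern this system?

1

There are 5 variables and 4 base dimensions (M, L, T, Θ).
The dimension matrix has rank 4.
Independent dimensionless groups: 5 − 4 = 1.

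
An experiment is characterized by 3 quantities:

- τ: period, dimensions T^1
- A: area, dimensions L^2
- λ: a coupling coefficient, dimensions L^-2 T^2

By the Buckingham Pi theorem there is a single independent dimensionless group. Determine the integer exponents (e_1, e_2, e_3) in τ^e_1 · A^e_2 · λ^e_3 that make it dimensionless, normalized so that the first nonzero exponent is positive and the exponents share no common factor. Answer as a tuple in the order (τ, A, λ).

(2, -1, -1)

L: e_1·(0) + e_2·(2) + e_3·(-2) = 0
T: e_1·(1) + e_2·(0) + e_3·(2) = 0
Solving this homogeneous linear system for the smallest-integer solution (first nonzero entry positive) gives (2, -1, -1).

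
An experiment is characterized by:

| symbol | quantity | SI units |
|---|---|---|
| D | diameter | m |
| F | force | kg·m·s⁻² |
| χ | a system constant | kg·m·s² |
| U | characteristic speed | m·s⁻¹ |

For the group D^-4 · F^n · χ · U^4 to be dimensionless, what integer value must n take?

Balance the M exponent: (1)·n from F, plus −4·(0) + (1) + 4·(0) = 1 from the rest, must sum to zero.
n + 1 = 0, so n = -1.

-1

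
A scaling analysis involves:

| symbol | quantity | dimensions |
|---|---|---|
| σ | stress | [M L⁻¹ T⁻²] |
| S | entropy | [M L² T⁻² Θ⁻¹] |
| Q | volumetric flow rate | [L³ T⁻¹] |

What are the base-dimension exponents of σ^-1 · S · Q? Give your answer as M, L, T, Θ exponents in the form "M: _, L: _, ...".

Collect each base-dimension exponent across the product:
  M: −(1) + (1) + (0) = 0
  L: −(-1) + (2) + (3) = 6
  T: −(-2) + (-2) + (-1) = -1
  Θ: −(0) + (-1) + (0) = -1
So the dimensions are [L⁶ T⁻¹ Θ⁻¹].

M: 0, L: 6, T: -1, Θ: -1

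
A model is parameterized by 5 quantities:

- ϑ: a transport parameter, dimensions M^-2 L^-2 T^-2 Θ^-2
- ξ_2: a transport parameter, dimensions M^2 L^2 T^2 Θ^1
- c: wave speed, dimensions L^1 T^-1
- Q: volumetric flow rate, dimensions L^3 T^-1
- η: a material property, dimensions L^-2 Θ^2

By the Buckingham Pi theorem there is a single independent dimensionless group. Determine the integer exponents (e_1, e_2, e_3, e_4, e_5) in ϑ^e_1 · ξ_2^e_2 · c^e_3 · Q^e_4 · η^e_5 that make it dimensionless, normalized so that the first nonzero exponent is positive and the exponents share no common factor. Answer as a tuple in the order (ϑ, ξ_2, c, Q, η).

(2, 2, -1, 1, 1)

M: e_1·(-2) + e_2·(2) + e_3·(0) + e_4·(0) + e_5·(0) = 0
L: e_1·(-2) + e_2·(2) + e_3·(1) + e_4·(3) + e_5·(-2) = 0
T: e_1·(-2) + e_2·(2) + e_3·(-1) + e_4·(-1) + e_5·(0) = 0
Θ: e_1·(-2) + e_2·(1) + e_3·(0) + e_4·(0) + e_5·(2) = 0
Solving this homogeneous linear system for the smallest-integer solution (first nonzero entry positive) gives (2, 2, -1, 1, 1).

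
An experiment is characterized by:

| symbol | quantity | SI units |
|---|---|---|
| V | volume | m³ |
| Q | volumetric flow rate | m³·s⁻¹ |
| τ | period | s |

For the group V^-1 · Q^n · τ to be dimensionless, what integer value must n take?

Balance the L exponent: (3)·n from Q, plus −(3) + (0) = -3 from the rest, must sum to zero.
3n − 3 = 0, so n = 1.

1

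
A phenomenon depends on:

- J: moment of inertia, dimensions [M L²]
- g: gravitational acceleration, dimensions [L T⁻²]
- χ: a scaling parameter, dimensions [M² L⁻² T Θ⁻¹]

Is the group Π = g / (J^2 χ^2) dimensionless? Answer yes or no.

Sum the exponent of each base dimension across the product:
  M: −2·[J]_M + [g]_M − 2·[χ]_M = −2·(1) + (0) − 2·(2) = -6
  L: −2·[J]_L + [g]_L − 2·[χ]_L = −2·(2) + (1) − 2·(-2) = 1
  T: −2·[J]_T + [g]_T − 2·[χ]_T = −2·(0) + (-2) − 2·(1) = -4
  Θ: −2·[J]_Θ + [g]_Θ − 2·[χ]_Θ = −2·(0) + (0) − 2·(-1) = 2
Net dimensions [M⁻⁶ L T⁻⁴ Θ²] ≠ [1] — not dimensionless.

no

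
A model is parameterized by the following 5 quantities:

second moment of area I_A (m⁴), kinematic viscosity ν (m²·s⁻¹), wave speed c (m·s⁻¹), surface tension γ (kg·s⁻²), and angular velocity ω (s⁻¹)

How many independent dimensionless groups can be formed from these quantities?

There are 5 variables and 3 base dimensions (M, L, T).
The dimension matrix has rank 3.
Independent dimensionless groups: 5 − 3 = 2.

2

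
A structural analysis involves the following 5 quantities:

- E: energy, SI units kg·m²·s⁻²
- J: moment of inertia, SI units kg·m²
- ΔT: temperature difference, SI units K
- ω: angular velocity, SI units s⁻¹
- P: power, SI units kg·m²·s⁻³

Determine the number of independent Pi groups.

There are 5 variables and 4 base dimensions (M, L, T, Θ).
The dimension matrix has rank 3 (less than 4: the dimension vectors are linearly dependent).
Independent dimensionless groups: 5 − 3 = 2.

2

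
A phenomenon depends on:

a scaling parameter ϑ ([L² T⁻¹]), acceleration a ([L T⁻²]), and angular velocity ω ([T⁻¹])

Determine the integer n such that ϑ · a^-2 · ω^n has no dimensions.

Balance the T exponent: (-1)·n from ω, plus (-1) − 2·(-2) = 3 from the rest, must sum to zero.
−n + 3 = 0, so n = 3.

3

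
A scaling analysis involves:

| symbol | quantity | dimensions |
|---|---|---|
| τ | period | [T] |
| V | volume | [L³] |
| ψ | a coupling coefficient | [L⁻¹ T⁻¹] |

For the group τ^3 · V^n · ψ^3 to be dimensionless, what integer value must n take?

Balance the L exponent: (3)·n from V, plus 3·(0) + 3·(-1) = -3 from the rest, must sum to zero.
3n − 3 = 0, so n = 1.

1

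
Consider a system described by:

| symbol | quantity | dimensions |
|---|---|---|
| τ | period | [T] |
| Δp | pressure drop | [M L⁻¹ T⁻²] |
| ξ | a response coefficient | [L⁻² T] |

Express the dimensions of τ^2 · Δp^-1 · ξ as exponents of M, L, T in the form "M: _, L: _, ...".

M: -1, L: -1, T: 5

Collect each base-dimension exponent across the product:
  M: 2·(0) − (1) + (0) = -1
  L: 2·(0) − (-1) + (-2) = -1
  T: 2·(1) − (-2) + (1) = 5
So the dimensions are [M⁻¹ L⁻¹ T⁵].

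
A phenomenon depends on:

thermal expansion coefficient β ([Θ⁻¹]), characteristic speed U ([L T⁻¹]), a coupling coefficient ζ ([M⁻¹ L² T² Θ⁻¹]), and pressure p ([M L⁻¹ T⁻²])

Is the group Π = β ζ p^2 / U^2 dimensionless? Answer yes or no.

no

Sum the exponent of each base dimension across the product:
  M: [β]_M − 2·[U]_M + [ζ]_M + 2·[p]_M = (0) − 2·(0) + (-1) + 2·(1) = 1
  L: [β]_L − 2·[U]_L + [ζ]_L + 2·[p]_L = (0) − 2·(1) + (2) + 2·(-1) = -2
  T: [β]_T − 2·[U]_T + [ζ]_T + 2·[p]_T = (0) − 2·(-1) + (2) + 2·(-2) = 0
  Θ: [β]_Θ − 2·[U]_Θ + [ζ]_Θ + 2·[p]_Θ = (-1) − 2·(0) + (-1) + 2·(0) = -2
Net dimensions [M L⁻² Θ⁻²] ≠ [1] — not dimensionless.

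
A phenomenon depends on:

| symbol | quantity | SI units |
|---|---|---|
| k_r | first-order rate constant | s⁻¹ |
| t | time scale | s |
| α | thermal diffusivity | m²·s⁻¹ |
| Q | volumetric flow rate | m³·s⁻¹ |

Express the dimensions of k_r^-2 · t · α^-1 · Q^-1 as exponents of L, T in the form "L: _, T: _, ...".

Collect each base-dimension exponent across the product:
  L: −2·(0) + (0) − (2) − (3) = -5
  T: −2·(-1) + (1) − (-1) − (-1) = 5
So the dimensions are [L⁻⁵ T⁵].

L: -5, T: 5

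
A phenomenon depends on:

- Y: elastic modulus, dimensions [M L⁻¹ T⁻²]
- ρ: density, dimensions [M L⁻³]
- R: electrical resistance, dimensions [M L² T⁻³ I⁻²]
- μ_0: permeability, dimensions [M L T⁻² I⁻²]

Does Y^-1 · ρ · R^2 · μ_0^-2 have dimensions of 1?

yes

Sum the exponent of each base dimension across the product:
  M: −[Y]_M + [ρ]_M + 2·[R]_M − 2·[μ_0]_M = −(1) + (1) + 2·(1) − 2·(1) = 0
  L: −[Y]_L + [ρ]_L + 2·[R]_L − 2·[μ_0]_L = −(-1) + (-3) + 2·(2) − 2·(1) = 0
  T: −[Y]_T + [ρ]_T + 2·[R]_T − 2·[μ_0]_T = −(-2) + (0) + 2·(-3) − 2·(-2) = 0
  I: −[Y]_I + [ρ]_I + 2·[R]_I − 2·[μ_0]_I = −(0) + (0) + 2·(-2) − 2·(-2) = 0
All base exponents vanish — dimensionless.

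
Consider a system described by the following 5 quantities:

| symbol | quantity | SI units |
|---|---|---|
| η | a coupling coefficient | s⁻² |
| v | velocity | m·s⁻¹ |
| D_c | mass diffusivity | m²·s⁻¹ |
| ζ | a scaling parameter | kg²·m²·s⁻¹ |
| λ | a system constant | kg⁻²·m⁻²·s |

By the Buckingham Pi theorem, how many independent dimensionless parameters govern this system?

2

There are 5 variables and 3 base dimensions (M, L, T).
The dimension matrix has rank 3.
Independent dimensionless groups: 5 − 3 = 2.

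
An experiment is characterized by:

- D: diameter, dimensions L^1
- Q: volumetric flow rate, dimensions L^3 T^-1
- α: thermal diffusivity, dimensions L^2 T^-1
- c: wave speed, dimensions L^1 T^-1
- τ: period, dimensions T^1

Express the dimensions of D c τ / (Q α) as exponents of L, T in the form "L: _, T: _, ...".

L: -3, T: 2

Collect each base-dimension exponent across the product:
  L: (1) − (3) − (2) + (1) + (0) = -3
  T: (0) − (-1) − (-1) + (-1) + (1) = 2
So the dimensions are [L⁻³ T²].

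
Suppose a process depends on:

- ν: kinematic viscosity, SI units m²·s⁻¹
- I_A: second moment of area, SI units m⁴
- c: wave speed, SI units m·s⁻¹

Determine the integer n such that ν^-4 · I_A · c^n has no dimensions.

4

Balance the L exponent: (1)·n from c, plus −4·(2) + (4) = -4 from the rest, must sum to zero.
n − 4 = 0, so n = 4.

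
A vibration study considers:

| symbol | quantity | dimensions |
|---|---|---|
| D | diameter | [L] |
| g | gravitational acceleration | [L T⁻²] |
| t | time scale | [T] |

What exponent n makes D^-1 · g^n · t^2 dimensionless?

Balance the L exponent: (1)·n from g, plus −(1) + 2·(0) = -1 from the rest, must sum to zero.
n − 1 = 0, so n = 1.

1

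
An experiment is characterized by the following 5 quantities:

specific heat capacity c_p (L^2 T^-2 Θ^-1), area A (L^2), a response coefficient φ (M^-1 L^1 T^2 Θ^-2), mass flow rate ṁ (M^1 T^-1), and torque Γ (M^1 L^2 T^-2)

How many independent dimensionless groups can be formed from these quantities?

There are 5 variables and 4 base dimensions (M, L, T, Θ).
The dimension matrix has rank 4.
Independent dimensionless groups: 5 − 4 = 1.

1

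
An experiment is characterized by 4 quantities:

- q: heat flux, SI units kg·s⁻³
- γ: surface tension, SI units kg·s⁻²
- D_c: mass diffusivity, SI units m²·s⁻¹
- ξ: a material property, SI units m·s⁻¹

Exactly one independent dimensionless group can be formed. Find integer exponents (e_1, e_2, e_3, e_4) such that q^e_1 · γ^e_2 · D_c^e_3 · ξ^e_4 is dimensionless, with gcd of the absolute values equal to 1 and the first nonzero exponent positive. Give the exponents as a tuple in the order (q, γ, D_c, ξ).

(1, -1, 1, -2)

M: e_1·(1) + e_2·(1) + e_3·(0) + e_4·(0) = 0
L: e_1·(0) + e_2·(0) + e_3·(2) + e_4·(1) = 0
T: e_1·(-3) + e_2·(-2) + e_3·(-1) + e_4·(-1) = 0
Solving this homogeneous linear system for the smallest-integer solution (first nonzero entry positive) gives (1, -1, 1, -2).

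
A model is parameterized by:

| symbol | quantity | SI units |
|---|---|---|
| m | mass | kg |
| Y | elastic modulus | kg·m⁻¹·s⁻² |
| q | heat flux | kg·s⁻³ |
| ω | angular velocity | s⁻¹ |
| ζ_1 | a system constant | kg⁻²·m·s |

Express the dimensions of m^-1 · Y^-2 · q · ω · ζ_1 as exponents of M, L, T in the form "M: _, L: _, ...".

M: -4, L: 3, T: 1

Collect each base-dimension exponent across the product:
  M: −(1) − 2·(1) + (1) + (0) + (-2) = -4
  L: −(0) − 2·(-1) + (0) + (0) + (1) = 3
  T: −(0) − 2·(-2) + (-3) + (-1) + (1) = 1
So the dimensions are [M⁻⁴ L³ T].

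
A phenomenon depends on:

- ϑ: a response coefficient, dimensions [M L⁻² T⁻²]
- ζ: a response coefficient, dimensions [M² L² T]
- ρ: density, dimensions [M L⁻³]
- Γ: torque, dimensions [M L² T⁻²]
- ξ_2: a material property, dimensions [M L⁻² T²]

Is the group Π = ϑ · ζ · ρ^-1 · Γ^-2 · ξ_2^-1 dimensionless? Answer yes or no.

Sum the exponent of each base dimension across the product:
  M: [ϑ]_M + [ζ]_M − [ρ]_M − 2·[Γ]_M − [ξ_2]_M = (1) + (2) − (1) − 2·(1) − (1) = -1
  L: [ϑ]_L + [ζ]_L − [ρ]_L − 2·[Γ]_L − [ξ_2]_L = (-2) + (2) − (-3) − 2·(2) − (-2) = 1
  T: [ϑ]_T + [ζ]_T − [ρ]_T − 2·[Γ]_T − [ξ_2]_T = (-2) + (1) − (0) − 2·(-2) − (2) = 1
Net dimensions [M⁻¹ L T] ≠ [1] — not dimensionless.

no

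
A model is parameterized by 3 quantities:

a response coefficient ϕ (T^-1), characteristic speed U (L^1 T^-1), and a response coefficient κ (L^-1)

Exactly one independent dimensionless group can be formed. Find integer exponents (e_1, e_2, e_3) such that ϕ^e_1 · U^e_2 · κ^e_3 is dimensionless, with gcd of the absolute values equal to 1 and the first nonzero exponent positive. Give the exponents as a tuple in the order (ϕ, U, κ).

L: e_1·(0) + e_2·(1) + e_3·(-1) = 0
T: e_1·(-1) + e_2·(-1) + e_3·(0) = 0
Solving this homogeneous linear system for the smallest-integer solution (first nonzero entry positive) gives (1, -1, -1).

(1, -1, -1)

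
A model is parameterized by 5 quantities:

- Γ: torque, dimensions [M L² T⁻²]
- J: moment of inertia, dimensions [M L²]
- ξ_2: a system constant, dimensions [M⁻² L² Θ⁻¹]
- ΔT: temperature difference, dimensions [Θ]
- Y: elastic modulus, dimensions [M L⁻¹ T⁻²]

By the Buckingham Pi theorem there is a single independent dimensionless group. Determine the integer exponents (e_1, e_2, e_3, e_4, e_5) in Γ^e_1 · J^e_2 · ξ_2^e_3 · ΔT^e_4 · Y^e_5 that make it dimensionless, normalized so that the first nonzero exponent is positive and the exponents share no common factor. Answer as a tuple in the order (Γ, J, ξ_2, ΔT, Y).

M: e_1·(1) + e_2·(1) + e_3·(-2) + e_4·(0) + e_5·(1) = 0
L: e_1·(2) + e_2·(2) + e_3·(2) + e_4·(0) + e_5·(-1) = 0
T: e_1·(-2) + e_2·(0) + e_3·(0) + e_4·(0) + e_5·(-2) = 0
Θ: e_1·(0) + e_2·(0) + e_3·(-1) + e_4·(1) + e_5·(0) = 0
Solving this homogeneous linear system for the smallest-integer solution (first nonzero entry positive) gives (2, -2, -1, -1, -2).

(2, -2, -1, -1, -2)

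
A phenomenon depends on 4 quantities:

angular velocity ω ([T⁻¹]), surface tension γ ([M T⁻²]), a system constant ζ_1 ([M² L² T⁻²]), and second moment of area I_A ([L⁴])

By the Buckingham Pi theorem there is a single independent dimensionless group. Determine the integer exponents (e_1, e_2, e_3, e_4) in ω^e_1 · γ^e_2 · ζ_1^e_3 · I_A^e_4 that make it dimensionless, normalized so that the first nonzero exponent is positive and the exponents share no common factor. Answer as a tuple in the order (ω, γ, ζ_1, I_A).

M: e_1·(0) + e_2·(1) + e_3·(2) + e_4·(0) = 0
L: e_1·(0) + e_2·(0) + e_3·(2) + e_4·(4) = 0
T: e_1·(-1) + e_2·(-2) + e_3·(-2) + e_4·(0) = 0
Solving this homogeneous linear system for the smallest-integer solution (first nonzero entry positive) gives (4, -4, 2, -1).

(4, -4, 2, -1)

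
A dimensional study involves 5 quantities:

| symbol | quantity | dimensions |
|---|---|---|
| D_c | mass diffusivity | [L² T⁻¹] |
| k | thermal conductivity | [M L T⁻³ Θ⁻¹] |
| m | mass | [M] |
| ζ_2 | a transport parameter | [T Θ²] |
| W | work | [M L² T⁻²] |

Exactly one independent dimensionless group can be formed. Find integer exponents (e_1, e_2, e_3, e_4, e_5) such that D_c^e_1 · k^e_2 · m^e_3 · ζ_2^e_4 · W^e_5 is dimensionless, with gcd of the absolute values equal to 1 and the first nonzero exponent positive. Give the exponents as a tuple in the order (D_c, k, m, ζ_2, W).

M: e_1·(0) + e_2·(1) + e_3·(1) + e_4·(0) + e_5·(1) = 0
L: e_1·(2) + e_2·(1) + e_3·(0) + e_4·(0) + e_5·(2) = 0
T: e_1·(-1) + e_2·(-3) + e_3·(0) + e_4·(1) + e_5·(-2) = 0
Θ: e_1·(0) + e_2·(-1) + e_3·(0) + e_4·(2) + e_5·(0) = 0
Solving this homogeneous linear system for the smallest-integer solution (first nonzero entry positive) gives (3, 2, 2, 1, -4).

(3, 2, 2, 1, -4)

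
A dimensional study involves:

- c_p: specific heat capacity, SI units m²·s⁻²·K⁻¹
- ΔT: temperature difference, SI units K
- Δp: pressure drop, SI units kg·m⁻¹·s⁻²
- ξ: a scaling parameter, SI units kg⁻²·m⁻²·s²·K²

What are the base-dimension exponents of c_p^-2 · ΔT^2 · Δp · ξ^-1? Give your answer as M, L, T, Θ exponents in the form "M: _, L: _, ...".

M: 3, L: -3, T: 0, Θ: 2

Collect each base-dimension exponent across the product:
  M: −2·(0) + 2·(0) + (1) − (-2) = 3
  L: −2·(2) + 2·(0) + (-1) − (-2) = -3
  T: −2·(-2) + 2·(0) + (-2) − (2) = 0
  Θ: −2·(-1) + 2·(1) + (0) − (2) = 2
So the dimensions are [M³ L⁻³ Θ²].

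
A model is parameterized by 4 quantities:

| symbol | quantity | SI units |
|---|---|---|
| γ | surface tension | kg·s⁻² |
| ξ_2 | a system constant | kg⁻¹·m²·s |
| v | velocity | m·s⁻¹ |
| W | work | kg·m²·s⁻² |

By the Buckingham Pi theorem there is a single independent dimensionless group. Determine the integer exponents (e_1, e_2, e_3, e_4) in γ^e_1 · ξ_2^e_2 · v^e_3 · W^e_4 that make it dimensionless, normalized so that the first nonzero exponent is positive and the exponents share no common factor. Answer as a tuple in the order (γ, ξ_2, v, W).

M: e_1·(1) + e_2·(-1) + e_3·(0) + e_4·(1) = 0
L: e_1·(0) + e_2·(2) + e_3·(1) + e_4·(2) = 0
T: e_1·(-2) + e_2·(1) + e_3·(-1) + e_4·(-2) = 0
Solving this homogeneous linear system for the smallest-integer solution (first nonzero entry positive) gives (3, 2, -2, -1).

(3, 2, -2, -1)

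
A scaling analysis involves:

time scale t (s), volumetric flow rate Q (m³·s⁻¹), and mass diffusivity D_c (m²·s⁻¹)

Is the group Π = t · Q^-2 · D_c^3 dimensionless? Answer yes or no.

yes

Sum the exponent of each base dimension across the product:
  L: [t]_L − 2·[Q]_L + 3·[D_c]_L = (0) − 2·(3) + 3·(2) = 0
  T: [t]_T − 2·[Q]_T + 3·[D_c]_T = (1) − 2·(-1) + 3·(-1) = 0
All base exponents vanish — dimensionless.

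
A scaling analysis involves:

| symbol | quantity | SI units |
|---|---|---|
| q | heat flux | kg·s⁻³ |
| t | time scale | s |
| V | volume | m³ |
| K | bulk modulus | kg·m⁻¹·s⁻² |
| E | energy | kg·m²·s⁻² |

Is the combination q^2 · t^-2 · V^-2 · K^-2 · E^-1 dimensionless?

Sum the exponent of each base dimension across the product:
  M: 2·[q]_M − 2·[t]_M − 2·[V]_M − 2·[K]_M − [E]_M = 2·(1) − 2·(0) − 2·(0) − 2·(1) − (1) = -1
  L: 2·[q]_L − 2·[t]_L − 2·[V]_L − 2·[K]_L − [E]_L = 2·(0) − 2·(0) − 2·(3) − 2·(-1) − (2) = -6
  T: 2·[q]_T − 2·[t]_T − 2·[V]_T − 2·[K]_T − [E]_T = 2·(-3) − 2·(1) − 2·(0) − 2·(-2) − (-2) = -2
Net dimensions [M⁻¹ L⁻⁶ T⁻²] ≠ [1] — not dimensionless.

no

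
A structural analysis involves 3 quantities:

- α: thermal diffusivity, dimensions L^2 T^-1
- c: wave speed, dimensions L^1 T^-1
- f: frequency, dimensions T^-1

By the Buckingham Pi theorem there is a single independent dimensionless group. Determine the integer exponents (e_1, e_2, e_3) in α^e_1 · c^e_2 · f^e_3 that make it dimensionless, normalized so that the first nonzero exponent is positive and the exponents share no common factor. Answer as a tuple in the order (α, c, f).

(1, -2, 1)

L: e_1·(2) + e_2·(1) + e_3·(0) = 0
T: e_1·(-1) + e_2·(-1) + e_3·(-1) = 0
Solving this homogeneous linear system for the smallest-integer solution (first nonzero entry positive) gives (1, -2, 1).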